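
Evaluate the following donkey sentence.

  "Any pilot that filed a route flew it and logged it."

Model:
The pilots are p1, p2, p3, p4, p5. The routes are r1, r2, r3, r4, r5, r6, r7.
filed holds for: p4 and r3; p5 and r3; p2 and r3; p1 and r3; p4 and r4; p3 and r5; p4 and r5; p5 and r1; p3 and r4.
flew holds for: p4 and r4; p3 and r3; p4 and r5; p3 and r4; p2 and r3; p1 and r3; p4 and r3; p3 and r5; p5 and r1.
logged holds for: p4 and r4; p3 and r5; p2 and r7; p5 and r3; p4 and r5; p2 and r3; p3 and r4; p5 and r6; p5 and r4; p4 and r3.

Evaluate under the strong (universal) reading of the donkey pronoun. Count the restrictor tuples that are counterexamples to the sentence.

"it" takes "a route" as antecedent — a donkey pronoun bound across the clause boundary.
Strong reading: for every (p,r) with filed(p,r), flew(p,r) ∧ logged(p,r).
Restrictor pairs: (p1,r3) ✗  (p2,r3) ✓  (p3,r4) ✓  (p3,r5) ✓  (p4,r3) ✓  (p4,r4) ✓  (p4,r5) ✓  (p5,r1) ✗  (p5,r3) ✗
Counterexamples (restrictor pairs failing the scope): 3.

3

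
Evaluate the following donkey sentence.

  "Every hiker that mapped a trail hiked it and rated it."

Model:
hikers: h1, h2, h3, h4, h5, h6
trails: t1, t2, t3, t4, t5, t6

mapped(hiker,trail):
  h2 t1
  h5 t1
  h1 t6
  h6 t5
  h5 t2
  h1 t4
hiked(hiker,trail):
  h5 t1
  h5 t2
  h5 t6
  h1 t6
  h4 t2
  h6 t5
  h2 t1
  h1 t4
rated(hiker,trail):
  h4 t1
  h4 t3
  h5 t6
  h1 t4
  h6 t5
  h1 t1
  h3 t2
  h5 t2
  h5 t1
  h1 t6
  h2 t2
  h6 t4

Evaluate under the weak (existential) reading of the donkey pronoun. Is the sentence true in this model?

"it" takes "a trail" as antecedent — a donkey pronoun bound across the clause boundary.
Weak reading: every hiker h with some mapped-trail has at least one mapped-trail t such that hiked(h,t) ∧ rated(h,t).
Per hiker: h1:✓  h2:✗  h5:✓  h6:✓
h2 has no witness among its mapped-trails.

False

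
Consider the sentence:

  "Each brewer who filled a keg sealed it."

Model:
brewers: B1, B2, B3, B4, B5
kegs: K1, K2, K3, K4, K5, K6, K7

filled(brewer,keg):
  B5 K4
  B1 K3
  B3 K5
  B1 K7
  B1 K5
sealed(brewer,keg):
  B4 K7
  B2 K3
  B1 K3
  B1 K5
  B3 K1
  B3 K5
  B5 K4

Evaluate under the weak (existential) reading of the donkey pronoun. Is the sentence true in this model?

True

"it" takes "a keg" as antecedent — a donkey pronoun bound across the clause boundary.
Weak reading: every brewer b with some filled-keg has at least one filled-keg k such that sealed(b,k).
Per brewer: B1:✓  B3:✓  B5:✓
Every brewer in the restrictor has a witness.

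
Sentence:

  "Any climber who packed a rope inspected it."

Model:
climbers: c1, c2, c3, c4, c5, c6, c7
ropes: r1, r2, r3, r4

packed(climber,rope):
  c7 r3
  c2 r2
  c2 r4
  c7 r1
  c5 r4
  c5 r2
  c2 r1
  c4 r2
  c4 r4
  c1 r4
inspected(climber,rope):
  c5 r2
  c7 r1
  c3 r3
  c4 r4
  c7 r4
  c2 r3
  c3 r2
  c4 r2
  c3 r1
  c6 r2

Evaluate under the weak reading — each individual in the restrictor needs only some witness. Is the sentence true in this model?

False

"it" takes "a rope" as antecedent — a donkey pronoun bound across the clause boundary.
Weak reading: every climber c with some packed-rope has at least one packed-rope r such that inspected(c,r).
Per climber: c1:✗  c2:✗  c4:✓  c5:✓  c7:✓
c1 has no witness among its packed-ropes.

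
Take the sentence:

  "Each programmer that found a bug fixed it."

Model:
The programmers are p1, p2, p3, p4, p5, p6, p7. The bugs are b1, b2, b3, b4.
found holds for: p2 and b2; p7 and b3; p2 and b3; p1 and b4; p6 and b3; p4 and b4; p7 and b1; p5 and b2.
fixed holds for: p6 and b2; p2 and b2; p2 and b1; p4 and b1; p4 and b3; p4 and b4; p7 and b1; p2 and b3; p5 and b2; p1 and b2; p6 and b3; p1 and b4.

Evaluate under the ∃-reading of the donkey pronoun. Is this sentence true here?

"it" takes "a bug" as antecedent — a donkey pronoun bound across the clause boundary.
Weak reading: every programmer p with some found-bug has at least one found-bug b such that fixed(p,b).
Per programmer: p1:✓  p2:✓  p4:✓  p5:✓  p6:✓  p7:✓
Every programmer in the restrictor has a witness.

True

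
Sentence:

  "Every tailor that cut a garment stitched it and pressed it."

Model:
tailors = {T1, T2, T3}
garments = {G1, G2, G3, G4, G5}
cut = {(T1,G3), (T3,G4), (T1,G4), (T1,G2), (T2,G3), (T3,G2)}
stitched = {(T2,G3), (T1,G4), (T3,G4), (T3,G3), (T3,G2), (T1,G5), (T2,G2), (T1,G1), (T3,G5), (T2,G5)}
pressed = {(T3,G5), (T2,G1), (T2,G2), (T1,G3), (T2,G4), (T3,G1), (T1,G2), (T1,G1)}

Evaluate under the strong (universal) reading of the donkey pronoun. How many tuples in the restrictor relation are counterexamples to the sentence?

"it" takes "a garment" as antecedent — a donkey pronoun bound across the clause boundary.
Strong reading: for every (t,g) with cut(t,g), stitched(t,g) ∧ pressed(t,g).
Restrictor pairs: (T1,G2) ✗  (T1,G3) ✗  (T1,G4) ✗  (T2,G3) ✗  (T3,G2) ✗  (T3,G4) ✗
Counterexamples (restrictor pairs failing the scope): 6.

6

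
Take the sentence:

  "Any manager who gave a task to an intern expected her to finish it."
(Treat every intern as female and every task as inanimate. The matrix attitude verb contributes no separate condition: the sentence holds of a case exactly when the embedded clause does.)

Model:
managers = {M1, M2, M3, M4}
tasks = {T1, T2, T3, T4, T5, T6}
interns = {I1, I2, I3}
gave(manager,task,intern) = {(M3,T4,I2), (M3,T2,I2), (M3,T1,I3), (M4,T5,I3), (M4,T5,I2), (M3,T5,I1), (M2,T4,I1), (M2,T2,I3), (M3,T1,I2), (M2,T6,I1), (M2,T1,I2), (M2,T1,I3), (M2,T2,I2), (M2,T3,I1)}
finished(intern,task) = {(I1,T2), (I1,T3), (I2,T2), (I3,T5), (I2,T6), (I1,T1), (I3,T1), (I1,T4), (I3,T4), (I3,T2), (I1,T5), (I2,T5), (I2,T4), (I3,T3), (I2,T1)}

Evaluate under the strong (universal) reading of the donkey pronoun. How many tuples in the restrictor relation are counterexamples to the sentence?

"her" takes "an intern" as antecedent and "it" takes "a task"; both are donkey pronouns co-varying with the restrictor.
Strong reading: for every (m,t,i) with gave(m,t,i), finished(i,t).
Restrictor triples: (M2,T1,I2)→finished(I2,T1) ✓  (M2,T1,I3)→finished(I3,T1) ✓  (M2,T2,I2)→finished(I2,T2) ✓  (M2,T2,I3)→finished(I3,T2) ✓  (M2,T3,I1)→finished(I1,T3) ✓  (M2,T4,I1)→finished(I1,T4) ✓  (M2,T6,I1)→finished(I1,T6) ✗  (M3,T1,I2)→finished(I2,T1) ✓  (M3,T1,I3)→finished(I3,T1) ✓  (M3,T2,I2)→finished(I2,T2) ✓  (M3,T4,I2)→finished(I2,T4) ✓  (M3,T5,I1)→finished(I1,T5) ✓  (M4,T5,I2)→finished(I2,T5) ✓  (M4,T5,I3)→finished(I3,T5) ✓
Counterexamples (restrictor triples failing the scope): 1.

1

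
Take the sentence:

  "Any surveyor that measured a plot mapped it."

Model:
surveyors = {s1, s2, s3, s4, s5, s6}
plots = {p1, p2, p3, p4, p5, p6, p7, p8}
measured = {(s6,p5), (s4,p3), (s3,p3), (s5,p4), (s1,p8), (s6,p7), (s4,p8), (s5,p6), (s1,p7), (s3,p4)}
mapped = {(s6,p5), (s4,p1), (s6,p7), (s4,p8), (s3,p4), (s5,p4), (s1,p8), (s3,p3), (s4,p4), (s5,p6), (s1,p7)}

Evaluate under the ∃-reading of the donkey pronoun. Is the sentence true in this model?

True

"it" takes "a plot" as antecedent — a donkey pronoun bound across the clause boundary.
Weak reading: every surveyor s with some measured-plot has at least one measured-plot p such that mapped(s,p).
Per surveyor: s1:✓  s3:✓  s4:✓  s5:✓  s6:✓
Every surveyor in the restrictor has a witness.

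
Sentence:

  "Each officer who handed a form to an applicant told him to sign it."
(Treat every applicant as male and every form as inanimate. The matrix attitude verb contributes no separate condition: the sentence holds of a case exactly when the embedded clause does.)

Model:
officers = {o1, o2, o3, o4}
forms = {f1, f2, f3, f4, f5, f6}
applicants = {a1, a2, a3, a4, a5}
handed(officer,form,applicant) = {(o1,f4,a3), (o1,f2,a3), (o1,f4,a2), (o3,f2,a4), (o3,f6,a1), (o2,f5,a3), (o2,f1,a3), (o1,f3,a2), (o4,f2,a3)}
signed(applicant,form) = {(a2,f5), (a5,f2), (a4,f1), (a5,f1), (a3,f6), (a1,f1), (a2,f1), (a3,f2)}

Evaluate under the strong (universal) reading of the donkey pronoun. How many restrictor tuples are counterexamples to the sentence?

"him" takes "an applicant" as antecedent and "it" takes "a form"; both are donkey pronouns co-varying with the restrictor.
Strong reading: for every (o,f,a) with handed(o,f,a), signed(a,f).
Restrictor triples: (o1,f2,a3)→signed(a3,f2) ✓  (o1,f3,a2)→signed(a2,f3) ✗  (o1,f4,a2)→signed(a2,f4) ✗  (o1,f4,a3)→signed(a3,f4) ✗  (o2,f1,a3)→signed(a3,f1) ✗  (o2,f5,a3)→signed(a3,f5) ✗  (o3,f2,a4)→signed(a4,f2) ✗  (o3,f6,a1)→signed(a1,f6) ✗  (o4,f2,a3)→signed(a3,f2) ✓
Counterexamples (restrictor triples failing the scope): 7.

7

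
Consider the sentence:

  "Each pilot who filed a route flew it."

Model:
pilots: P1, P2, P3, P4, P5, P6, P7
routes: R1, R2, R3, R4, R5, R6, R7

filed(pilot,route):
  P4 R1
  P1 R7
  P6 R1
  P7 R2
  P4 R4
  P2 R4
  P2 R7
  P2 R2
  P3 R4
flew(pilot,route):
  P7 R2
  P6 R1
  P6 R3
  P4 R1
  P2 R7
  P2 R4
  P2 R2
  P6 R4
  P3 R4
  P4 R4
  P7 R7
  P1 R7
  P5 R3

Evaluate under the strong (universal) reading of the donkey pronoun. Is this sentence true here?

True

"it" takes "a route" as antecedent — a donkey pronoun bound across the clause boundary.
Strong reading: for every (p,r) with filed(p,r), flew(p,r).
Restrictor pairs: (P1,R7) ✓  (P2,R2) ✓  (P2,R4) ✓  (P2,R7) ✓  (P3,R4) ✓  (P4,R1) ✓  (P4,R4) ✓  (P6,R1) ✓  (P7,R2) ✓
Every restrictor pair satisfies the scope.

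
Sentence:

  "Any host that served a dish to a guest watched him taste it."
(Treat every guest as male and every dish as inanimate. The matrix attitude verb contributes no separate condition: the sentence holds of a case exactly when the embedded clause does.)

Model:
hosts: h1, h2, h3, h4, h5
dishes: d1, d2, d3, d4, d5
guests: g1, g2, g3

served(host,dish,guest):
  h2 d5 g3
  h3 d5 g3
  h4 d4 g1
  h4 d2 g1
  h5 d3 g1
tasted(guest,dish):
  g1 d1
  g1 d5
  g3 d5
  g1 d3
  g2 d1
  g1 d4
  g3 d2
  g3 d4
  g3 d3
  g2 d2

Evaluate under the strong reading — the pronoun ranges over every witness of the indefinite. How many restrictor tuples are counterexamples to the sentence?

"him" takes "a guest" as antecedent and "it" takes "a dish"; both are donkey pronouns co-varying with the restrictor.
Strong reading: for every (h,d,g) with served(h,d,g), tasted(g,d).
Restrictor triples: (h2,d5,g3)→tasted(g3,d5) ✓  (h3,d5,g3)→tasted(g3,d5) ✓  (h4,d2,g1)→tasted(g1,d2) ✗  (h4,d4,g1)→tasted(g1,d4) ✓  (h5,d3,g1)→tasted(g1,d3) ✓
Counterexamples (restrictor triples failing the scope): 1.

1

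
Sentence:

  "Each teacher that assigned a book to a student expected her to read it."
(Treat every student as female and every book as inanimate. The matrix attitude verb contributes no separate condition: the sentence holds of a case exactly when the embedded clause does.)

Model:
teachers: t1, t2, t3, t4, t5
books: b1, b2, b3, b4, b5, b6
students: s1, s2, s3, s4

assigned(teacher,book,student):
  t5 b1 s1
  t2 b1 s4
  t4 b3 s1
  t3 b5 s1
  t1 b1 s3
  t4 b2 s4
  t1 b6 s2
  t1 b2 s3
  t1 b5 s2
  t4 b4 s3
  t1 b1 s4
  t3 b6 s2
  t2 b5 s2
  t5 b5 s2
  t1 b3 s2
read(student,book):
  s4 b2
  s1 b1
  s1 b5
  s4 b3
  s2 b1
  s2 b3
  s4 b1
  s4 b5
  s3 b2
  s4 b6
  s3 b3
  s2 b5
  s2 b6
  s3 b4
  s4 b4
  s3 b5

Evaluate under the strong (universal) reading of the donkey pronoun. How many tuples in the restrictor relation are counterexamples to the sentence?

"her" takes "a student" as antecedent and "it" takes "a book"; both are donkey pronouns co-varying with the restrictor.
Strong reading: for every (t,b,s) with assigned(t,b,s), read(s,b).
Restrictor triples: (t1,b1,s3)→read(s3,b1) ✗  (t1,b1,s4)→read(s4,b1) ✓  (t1,b2,s3)→read(s3,b2) ✓  (t1,b3,s2)→read(s2,b3) ✓  (t1,b5,s2)→read(s2,b5) ✓  (t1,b6,s2)→read(s2,b6) ✓  (t2,b1,s4)→read(s4,b1) ✓  (t2,b5,s2)→read(s2,b5) ✓  (t3,b5,s1)→read(s1,b5) ✓  (t3,b6,s2)→read(s2,b6) ✓  (t4,b2,s4)→read(s4,b2) ✓  (t4,b3,s1)→read(s1,b3) ✗  (t4,b4,s3)→read(s3,b4) ✓  (t5,b1,s1)→read(s1,b1) ✓  (t5,b5,s2)→read(s2,b5) ✓
Counterexamples (restrictor triples failing the scope): 2.

2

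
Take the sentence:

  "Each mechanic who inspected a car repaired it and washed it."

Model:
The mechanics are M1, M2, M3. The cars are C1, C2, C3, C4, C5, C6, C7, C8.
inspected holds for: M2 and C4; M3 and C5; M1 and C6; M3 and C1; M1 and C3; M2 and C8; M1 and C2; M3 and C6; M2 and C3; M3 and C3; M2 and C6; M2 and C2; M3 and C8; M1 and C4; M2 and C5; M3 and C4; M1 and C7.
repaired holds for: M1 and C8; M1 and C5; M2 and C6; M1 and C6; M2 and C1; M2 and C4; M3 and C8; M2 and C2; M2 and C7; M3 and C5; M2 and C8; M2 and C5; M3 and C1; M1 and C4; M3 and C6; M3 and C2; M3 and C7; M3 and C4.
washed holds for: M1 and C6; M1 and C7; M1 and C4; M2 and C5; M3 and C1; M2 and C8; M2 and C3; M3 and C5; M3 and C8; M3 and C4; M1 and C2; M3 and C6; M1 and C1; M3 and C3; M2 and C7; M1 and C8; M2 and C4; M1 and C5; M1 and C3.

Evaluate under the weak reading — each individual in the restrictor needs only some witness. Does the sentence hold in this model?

True

"it" takes "a car" as antecedent — a donkey pronoun bound across the clause boundary.
Weak reading: every mechanic m with some inspected-car has at least one inspected-car c such that repaired(m,c) ∧ washed(m,c).
Per mechanic: M1:✓  M2:✓  M3:✓
Every mechanic in the restrictor has a witness.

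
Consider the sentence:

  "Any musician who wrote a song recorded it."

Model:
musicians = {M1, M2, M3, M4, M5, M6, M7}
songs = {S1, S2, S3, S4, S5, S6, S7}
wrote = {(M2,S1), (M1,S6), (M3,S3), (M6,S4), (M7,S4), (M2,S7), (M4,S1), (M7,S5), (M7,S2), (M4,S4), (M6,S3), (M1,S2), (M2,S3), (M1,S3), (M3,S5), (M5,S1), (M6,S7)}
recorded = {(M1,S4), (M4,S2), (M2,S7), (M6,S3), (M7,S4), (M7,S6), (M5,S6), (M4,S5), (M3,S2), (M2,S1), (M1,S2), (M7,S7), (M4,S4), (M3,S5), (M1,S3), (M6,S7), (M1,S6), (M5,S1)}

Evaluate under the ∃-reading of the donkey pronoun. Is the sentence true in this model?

"it" takes "a song" as antecedent — a donkey pronoun bound across the clause boundary.
Weak reading: every musician m with some wrote-song has at least one wrote-song s such that recorded(m,s).
Per musician: M1:✓  M2:✓  M3:✓  M4:✓  M5:✓  M6:✓  M7:✓
Every musician in the restrictor has a witness.

True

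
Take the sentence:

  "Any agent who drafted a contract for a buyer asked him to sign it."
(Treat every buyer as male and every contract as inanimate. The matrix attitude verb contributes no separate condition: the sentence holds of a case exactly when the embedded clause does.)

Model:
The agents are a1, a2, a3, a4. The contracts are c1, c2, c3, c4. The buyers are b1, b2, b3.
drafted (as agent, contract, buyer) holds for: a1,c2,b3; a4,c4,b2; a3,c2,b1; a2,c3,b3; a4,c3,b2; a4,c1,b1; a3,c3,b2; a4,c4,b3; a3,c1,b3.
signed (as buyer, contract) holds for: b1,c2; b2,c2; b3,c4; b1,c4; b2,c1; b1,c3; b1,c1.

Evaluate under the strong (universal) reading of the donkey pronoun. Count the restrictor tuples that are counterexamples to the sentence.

"him" takes "a buyer" as antecedent and "it" takes "a contract"; both are donkey pronouns co-varying with the restrictor.
Strong reading: for every (a,c,b) with drafted(a,c,b), signed(b,c).
Restrictor triples: (a1,c2,b3)→signed(b3,c2) ✗  (a2,c3,b3)→signed(b3,c3) ✗  (a3,c1,b3)→signed(b3,c1) ✗  (a3,c2,b1)→signed(b1,c2) ✓  (a3,c3,b2)→signed(b2,c3) ✗  (a4,c1,b1)→signed(b1,c1) ✓  (a4,c3,b2)→signed(b2,c3) ✗  (a4,c4,b2)→signed(b2,c4) ✗  (a4,c4,b3)→signed(b3,c4) ✓
Counterexamples (restrictor triples failing the scope): 6.

6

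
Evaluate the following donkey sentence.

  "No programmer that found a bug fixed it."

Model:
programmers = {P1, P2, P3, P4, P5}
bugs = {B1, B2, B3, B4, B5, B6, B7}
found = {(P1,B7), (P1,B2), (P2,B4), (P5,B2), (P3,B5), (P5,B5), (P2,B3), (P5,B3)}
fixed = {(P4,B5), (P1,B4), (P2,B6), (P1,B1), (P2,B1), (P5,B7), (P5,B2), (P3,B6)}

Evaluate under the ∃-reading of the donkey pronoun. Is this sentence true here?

"it" takes "a bug" as antecedent — a donkey pronoun bound across the clause boundary.
Truth condition: for no (p,b) with found(p,b) does fixed(p,b) hold.
Restrictor pairs — does the scope hold? (P1,B2):fails  (P1,B7):fails  (P2,B3):fails  (P2,B4):fails  (P3,B5):fails  (P5,B2):holds  (P5,B3):fails  (P5,B5):fails
Scope holds for 1 pair(s), so the sentence is false.

False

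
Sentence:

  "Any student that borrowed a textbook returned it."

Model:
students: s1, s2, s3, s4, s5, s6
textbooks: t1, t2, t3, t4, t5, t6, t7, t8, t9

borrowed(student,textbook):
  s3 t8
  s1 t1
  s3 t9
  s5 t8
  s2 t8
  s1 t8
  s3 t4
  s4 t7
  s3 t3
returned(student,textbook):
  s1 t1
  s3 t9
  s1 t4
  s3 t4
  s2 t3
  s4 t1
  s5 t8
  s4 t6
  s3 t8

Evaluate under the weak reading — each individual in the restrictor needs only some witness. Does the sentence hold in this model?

False

"it" takes "a textbook" as antecedent — a donkey pronoun bound across the clause boundary.
Weak reading: every student s with some borrowed-textbook has at least one borrowed-textbook t such that returned(s,t).
Per student: s1:✓  s2:✗  s3:✓  s4:✗  s5:✓
s2 has no witness among its borrowed-textbooks.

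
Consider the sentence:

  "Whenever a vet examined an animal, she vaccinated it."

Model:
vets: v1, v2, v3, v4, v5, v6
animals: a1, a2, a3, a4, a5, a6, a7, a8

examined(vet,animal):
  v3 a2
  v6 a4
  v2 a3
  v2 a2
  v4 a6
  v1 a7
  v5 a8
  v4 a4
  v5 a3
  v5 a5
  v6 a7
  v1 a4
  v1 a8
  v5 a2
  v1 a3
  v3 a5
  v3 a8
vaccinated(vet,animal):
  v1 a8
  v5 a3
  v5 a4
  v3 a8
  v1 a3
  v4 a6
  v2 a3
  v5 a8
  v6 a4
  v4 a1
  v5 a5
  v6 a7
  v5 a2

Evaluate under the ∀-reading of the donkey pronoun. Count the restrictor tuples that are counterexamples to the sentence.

6

"it" takes "an animal" as antecedent — a donkey pronoun bound across the clause boundary.
Strong reading: for every (v,a) with examined(v,a), vaccinated(v,a).
Restrictor pairs: (v1,a3) ✓  (v1,a4) ✗  (v1,a7) ✗  (v1,a8) ✓  (v2,a2) ✗  (v2,a3) ✓  (v3,a2) ✗  (v3,a5) ✗  (v3,a8) ✓  (v4,a4) ✗  (v4,a6) ✓  (v5,a2) ✓  (v5,a3) ✓  (v5,a5) ✓  (v5,a8) ✓  (v6,a4) ✓  (v6,a7) ✓
Counterexamples (restrictor pairs failing the scope): 6.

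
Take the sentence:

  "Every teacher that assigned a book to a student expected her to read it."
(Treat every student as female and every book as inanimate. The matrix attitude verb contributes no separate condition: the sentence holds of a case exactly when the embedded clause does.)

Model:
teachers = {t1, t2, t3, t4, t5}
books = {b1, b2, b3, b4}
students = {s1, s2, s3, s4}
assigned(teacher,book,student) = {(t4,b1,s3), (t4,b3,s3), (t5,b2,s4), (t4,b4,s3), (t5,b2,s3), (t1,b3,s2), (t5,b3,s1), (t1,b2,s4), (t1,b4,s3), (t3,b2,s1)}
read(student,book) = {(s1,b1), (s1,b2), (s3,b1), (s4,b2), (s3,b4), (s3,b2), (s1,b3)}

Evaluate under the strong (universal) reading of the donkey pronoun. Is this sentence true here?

"her" takes "a student" as antecedent and "it" takes "a book"; both are donkey pronouns co-varying with the restrictor.
Strong reading: for every (t,b,s) with assigned(t,b,s), read(s,b).
Restrictor triples: (t1,b2,s4)→read(s4,b2) ✓  (t1,b3,s2)→read(s2,b3) ✗  (t1,b4,s3)→read(s3,b4) ✓  (t3,b2,s1)→read(s1,b2) ✓  (t4,b1,s3)→read(s3,b1) ✓  (t4,b3,s3)→read(s3,b3) ✗  (t4,b4,s3)→read(s3,b4) ✓  (t5,b2,s3)→read(s3,b2) ✓  (t5,b2,s4)→read(s4,b2) ✓  (t5,b3,s1)→read(s1,b3) ✓
Counterexample: (t1,b3,s2) — read(s2,b3) does not hold.

False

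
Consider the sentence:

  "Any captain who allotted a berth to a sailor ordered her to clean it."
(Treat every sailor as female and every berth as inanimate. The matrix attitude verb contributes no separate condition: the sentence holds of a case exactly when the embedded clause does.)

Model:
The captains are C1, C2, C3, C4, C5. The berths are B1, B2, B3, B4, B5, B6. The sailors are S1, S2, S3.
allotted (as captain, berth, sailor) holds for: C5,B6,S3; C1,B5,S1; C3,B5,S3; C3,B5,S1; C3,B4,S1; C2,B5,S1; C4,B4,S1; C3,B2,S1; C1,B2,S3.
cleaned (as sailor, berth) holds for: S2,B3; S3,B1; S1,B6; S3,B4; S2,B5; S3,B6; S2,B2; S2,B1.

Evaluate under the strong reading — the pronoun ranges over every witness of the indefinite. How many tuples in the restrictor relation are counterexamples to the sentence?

"her" takes "a sailor" as antecedent and "it" takes "a berth"; both are donkey pronouns co-varying with the restrictor.
Strong reading: for every (c,b,s) with allotted(c,b,s), cleaned(s,b).
Restrictor triples: (C1,B2,S3)→cleaned(S3,B2) ✗  (C1,B5,S1)→cleaned(S1,B5) ✗  (C2,B5,S1)→cleaned(S1,B5) ✗  (C3,B2,S1)→cleaned(S1,B2) ✗  (C3,B4,S1)→cleaned(S1,B4) ✗  (C3,B5,S1)→cleaned(S1,B5) ✗  (C3,B5,S3)→cleaned(S3,B5) ✗  (C4,B4,S1)→cleaned(S1,B4) ✗  (C5,B6,S3)→cleaned(S3,B6) ✓
Counterexamples (restrictor triples failing the scope): 8.

8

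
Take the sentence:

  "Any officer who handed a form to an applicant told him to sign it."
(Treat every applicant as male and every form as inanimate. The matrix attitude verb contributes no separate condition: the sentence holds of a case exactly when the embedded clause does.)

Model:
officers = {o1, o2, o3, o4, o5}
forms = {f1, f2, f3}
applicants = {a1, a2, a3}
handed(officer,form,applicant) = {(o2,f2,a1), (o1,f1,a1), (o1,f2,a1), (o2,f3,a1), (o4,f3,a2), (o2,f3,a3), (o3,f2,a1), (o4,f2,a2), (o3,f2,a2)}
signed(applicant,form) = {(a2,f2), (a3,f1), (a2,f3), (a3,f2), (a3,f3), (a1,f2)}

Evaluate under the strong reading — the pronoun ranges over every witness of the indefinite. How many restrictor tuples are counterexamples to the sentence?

2

"him" takes "an applicant" as antecedent and "it" takes "a form"; both are donkey pronouns co-varying with the restrictor.
Strong reading: for every (o,f,a) with handed(o,f,a), signed(a,f).
Restrictor triples: (o1,f1,a1)→signed(a1,f1) ✗  (o1,f2,a1)→signed(a1,f2) ✓  (o2,f2,a1)→signed(a1,f2) ✓  (o2,f3,a1)→signed(a1,f3) ✗  (o2,f3,a3)→signed(a3,f3) ✓  (o3,f2,a1)→signed(a1,f2) ✓  (o3,f2,a2)→signed(a2,f2) ✓  (o4,f2,a2)→signed(a2,f2) ✓  (o4,f3,a2)→signed(a2,f3) ✓
Counterexamples (restrictor triples failing the scope): 2.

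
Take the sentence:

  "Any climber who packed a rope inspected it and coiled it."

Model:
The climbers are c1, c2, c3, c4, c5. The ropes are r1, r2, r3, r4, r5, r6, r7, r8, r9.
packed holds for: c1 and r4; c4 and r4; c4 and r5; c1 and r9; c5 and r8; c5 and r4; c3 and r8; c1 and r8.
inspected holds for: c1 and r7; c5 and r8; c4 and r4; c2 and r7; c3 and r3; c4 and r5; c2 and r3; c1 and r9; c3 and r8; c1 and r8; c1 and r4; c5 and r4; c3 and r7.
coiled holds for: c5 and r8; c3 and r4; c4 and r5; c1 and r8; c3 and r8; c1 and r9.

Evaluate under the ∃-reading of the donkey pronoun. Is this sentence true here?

"it" takes "a rope" as antecedent — a donkey pronoun bound across the clause boundary.
Weak reading: every climber c with some packed-rope has at least one packed-rope r such that inspected(c,r) ∧ coiled(c,r).
Per climber: c1:✓  c3:✓  c4:✓  c5:✓
Every climber in the restrictor has a witness.

True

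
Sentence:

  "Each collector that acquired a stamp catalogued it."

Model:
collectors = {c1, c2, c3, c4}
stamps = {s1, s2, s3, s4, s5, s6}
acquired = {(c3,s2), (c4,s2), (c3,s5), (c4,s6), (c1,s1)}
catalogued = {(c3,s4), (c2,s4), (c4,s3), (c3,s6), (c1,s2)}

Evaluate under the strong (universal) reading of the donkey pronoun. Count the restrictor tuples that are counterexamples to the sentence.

5

"it" takes "a stamp" as antecedent — a donkey pronoun bound across the clause boundary.
Strong reading: for every (c,s) with acquired(c,s), catalogued(c,s).
Restrictor pairs: (c1,s1) ✗  (c3,s2) ✗  (c3,s5) ✗  (c4,s2) ✗  (c4,s6) ✗
Counterexamples (restrictor pairs failing the scope): 5.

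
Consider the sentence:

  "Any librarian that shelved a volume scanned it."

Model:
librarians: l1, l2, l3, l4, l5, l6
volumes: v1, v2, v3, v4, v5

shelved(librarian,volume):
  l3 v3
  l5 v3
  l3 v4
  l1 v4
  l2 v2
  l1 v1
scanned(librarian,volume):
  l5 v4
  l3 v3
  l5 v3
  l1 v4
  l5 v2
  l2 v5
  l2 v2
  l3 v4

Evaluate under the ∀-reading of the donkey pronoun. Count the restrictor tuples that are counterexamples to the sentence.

1

"it" takes "a volume" as antecedent — a donkey pronoun bound across the clause boundary.
Strong reading: for every (l,v) with shelved(l,v), scanned(l,v).
Restrictor pairs: (l1,v1) ✗  (l1,v4) ✓  (l2,v2) ✓  (l3,v3) ✓  (l3,v4) ✓  (l5,v3) ✓
Counterexamples (restrictor pairs failing the scope): 1.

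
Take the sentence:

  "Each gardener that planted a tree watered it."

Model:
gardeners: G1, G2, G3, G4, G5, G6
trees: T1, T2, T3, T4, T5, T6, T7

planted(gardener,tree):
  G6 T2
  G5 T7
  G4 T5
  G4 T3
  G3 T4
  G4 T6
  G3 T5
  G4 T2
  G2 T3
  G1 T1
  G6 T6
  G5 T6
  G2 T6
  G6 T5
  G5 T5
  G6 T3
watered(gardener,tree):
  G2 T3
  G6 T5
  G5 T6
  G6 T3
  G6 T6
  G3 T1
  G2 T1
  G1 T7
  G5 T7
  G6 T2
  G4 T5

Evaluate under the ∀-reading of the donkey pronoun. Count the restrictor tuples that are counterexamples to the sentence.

"it" takes "a tree" as antecedent — a donkey pronoun bound across the clause boundary.
Strong reading: for every (g,t) with planted(g,t), watered(g,t).
Restrictor pairs: (G1,T1) ✗  (G2,T3) ✓  (G2,T6) ✗  (G3,T4) ✗  (G3,T5) ✗  (G4,T2) ✗  (G4,T3) ✗  (G4,T5) ✓  (G4,T6) ✗  (G5,T5) ✗  (G5,T6) ✓  (G5,T7) ✓  (G6,T2) ✓  (G6,T3) ✓  (G6,T5) ✓  (G6,T6) ✓
Counterexamples (restrictor pairs failing the scope): 8.

8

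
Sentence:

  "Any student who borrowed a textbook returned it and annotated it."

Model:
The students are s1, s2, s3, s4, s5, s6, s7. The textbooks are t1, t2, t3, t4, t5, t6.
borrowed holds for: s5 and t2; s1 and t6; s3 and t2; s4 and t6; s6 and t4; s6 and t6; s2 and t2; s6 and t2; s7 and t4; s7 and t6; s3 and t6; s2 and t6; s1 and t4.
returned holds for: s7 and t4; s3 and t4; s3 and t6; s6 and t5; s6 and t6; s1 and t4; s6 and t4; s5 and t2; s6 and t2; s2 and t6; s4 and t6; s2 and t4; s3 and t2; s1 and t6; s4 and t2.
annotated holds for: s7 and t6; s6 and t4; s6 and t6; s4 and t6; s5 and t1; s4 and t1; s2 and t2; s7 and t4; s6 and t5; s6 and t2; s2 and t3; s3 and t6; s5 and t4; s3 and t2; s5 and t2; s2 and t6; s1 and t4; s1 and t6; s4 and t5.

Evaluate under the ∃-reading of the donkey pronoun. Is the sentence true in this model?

True

"it" takes "a textbook" as antecedent — a donkey pronoun bound across the clause boundary.
Weak reading: every student s with some borrowed-textbook has at least one borrowed-textbook t such that returned(s,t) ∧ annotated(s,t).
Per student: s1:✓  s2:✓  s3:✓  s4:✓  s5:✓  s6:✓  s7:✓
Every student in the restrictor has a witness.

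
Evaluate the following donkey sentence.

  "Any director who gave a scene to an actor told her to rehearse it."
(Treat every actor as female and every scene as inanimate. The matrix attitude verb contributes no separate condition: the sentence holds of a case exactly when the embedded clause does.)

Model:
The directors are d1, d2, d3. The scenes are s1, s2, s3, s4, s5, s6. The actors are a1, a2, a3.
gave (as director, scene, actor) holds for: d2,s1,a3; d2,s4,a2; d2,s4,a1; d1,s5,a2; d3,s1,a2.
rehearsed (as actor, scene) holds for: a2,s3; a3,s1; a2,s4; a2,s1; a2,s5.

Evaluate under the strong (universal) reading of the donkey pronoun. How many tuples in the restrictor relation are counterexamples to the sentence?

1

"her" takes "an actor" as antecedent and "it" takes "a scene"; both are donkey pronouns co-varying with the restrictor.
Strong reading: for every (d,s,a) with gave(d,s,a), rehearsed(a,s).
Restrictor triples: (d1,s5,a2)→rehearsed(a2,s5) ✓  (d2,s1,a3)→rehearsed(a3,s1) ✓  (d2,s4,a1)→rehearsed(a1,s4) ✗  (d2,s4,a2)→rehearsed(a2,s4) ✓  (d3,s1,a2)→rehearsed(a2,s1) ✓
Counterexamples (restrictor triples failing the scope): 1.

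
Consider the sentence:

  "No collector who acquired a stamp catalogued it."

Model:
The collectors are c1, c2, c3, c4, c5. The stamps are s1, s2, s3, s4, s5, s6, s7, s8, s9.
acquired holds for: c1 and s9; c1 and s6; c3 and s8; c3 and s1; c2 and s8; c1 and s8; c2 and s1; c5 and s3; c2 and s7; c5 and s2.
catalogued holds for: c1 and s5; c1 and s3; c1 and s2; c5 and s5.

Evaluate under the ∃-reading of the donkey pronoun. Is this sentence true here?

True

"it" takes "a stamp" as antecedent — a donkey pronoun bound across the clause boundary.
Truth condition: for no (c,s) with acquired(c,s) does catalogued(c,s) hold.
Restrictor pairs — does the scope hold? (c1,s6):fails  (c1,s8):fails  (c1,s9):fails  (c2,s1):fails  (c2,s7):fails  (c2,s8):fails  (c3,s1):fails  (c3,s8):fails  (c5,s2):fails  (c5,s3):fails
Scope holds for no restrictor pair, so the sentence is true.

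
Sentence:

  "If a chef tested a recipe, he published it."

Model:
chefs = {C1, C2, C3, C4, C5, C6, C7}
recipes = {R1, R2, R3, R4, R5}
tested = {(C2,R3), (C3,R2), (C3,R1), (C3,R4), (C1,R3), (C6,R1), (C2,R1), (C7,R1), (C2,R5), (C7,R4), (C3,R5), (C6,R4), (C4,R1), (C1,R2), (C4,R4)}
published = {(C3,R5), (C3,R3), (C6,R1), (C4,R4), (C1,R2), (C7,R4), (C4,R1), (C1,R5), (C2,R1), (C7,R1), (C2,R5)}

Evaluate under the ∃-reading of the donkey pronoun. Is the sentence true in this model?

"it" takes "a recipe" as antecedent — a donkey pronoun bound across the clause boundary.
Weak reading: every chef c with some tested-recipe has at least one tested-recipe r such that published(c,r).
Per chef: C1:✓  C2:✓  C3:✓  C4:✓  C6:✓  C7:✓
Every chef in the restrictor has a witness.

True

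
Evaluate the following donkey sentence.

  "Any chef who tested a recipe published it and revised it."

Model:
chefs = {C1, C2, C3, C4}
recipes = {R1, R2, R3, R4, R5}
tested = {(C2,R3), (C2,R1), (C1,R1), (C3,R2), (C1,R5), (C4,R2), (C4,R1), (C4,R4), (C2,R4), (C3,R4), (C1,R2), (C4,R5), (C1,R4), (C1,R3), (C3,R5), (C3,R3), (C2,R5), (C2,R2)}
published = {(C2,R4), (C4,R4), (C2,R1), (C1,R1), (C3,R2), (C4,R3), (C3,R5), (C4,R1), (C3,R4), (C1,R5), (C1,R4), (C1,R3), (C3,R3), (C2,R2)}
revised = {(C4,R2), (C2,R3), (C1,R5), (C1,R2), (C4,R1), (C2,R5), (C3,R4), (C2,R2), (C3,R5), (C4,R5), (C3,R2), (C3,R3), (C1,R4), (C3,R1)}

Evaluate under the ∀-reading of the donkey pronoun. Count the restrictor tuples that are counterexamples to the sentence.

"it" takes "a recipe" as antecedent — a donkey pronoun bound across the clause boundary.
Strong reading: for every (c,r) with tested(c,r), published(c,r) ∧ revised(c,r).
Restrictor pairs: (C1,R1) ✗  (C1,R2) ✗  (C1,R3) ✗  (C1,R4) ✓  (C1,R5) ✓  (C2,R1) ✗  (C2,R2) ✓  (C2,R3) ✗  (C2,R4) ✗  (C2,R5) ✗  (C3,R2) ✓  (C3,R3) ✓  (C3,R4) ✓  (C3,R5) ✓  (C4,R1) ✓  (C4,R2) ✗  (C4,R4) ✗  (C4,R5) ✗
Counterexamples (restrictor pairs failing the scope): 10.

10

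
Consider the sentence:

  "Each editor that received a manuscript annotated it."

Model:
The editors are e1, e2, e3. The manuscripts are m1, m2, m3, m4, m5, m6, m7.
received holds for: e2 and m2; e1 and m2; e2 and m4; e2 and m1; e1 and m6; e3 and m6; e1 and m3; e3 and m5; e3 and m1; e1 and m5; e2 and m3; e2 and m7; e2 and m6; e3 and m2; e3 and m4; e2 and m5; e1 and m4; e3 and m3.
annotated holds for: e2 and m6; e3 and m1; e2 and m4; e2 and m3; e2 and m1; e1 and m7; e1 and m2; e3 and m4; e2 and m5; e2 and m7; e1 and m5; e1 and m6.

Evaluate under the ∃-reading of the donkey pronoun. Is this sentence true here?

True

"it" takes "a manuscript" as antecedent — a donkey pronoun bound across the clause boundary.
Weak reading: every editor e with some received-manuscript has at least one received-manuscript m such that annotated(e,m).
Per editor: e1:✓  e2:✓  e3:✓
Every editor in the restrictor has a witness.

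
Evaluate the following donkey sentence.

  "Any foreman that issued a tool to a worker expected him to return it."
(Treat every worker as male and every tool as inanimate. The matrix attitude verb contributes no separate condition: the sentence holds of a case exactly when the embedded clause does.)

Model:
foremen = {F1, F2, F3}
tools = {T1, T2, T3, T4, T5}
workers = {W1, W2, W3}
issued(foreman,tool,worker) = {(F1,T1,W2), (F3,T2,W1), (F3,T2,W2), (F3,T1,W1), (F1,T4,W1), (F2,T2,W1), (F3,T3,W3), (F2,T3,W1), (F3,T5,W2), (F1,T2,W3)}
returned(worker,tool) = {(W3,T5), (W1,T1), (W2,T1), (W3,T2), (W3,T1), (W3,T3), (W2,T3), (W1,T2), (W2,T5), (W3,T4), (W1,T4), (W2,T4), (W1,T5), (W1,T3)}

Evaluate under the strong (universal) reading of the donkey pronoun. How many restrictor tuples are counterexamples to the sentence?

1

"him" takes "a worker" as antecedent and "it" takes "a tool"; both are donkey pronouns co-varying with the restrictor.
Strong reading: for every (f,t,w) with issued(f,t,w), returned(w,t).
Restrictor triples: (F1,T1,W2)→returned(W2,T1) ✓  (F1,T2,W3)→returned(W3,T2) ✓  (F1,T4,W1)→returned(W1,T4) ✓  (F2,T2,W1)→returned(W1,T2) ✓  (F2,T3,W1)→returned(W1,T3) ✓  (F3,T1,W1)→returned(W1,T1) ✓  (F3,T2,W1)→returned(W1,T2) ✓  (F3,T2,W2)→returned(W2,T2) ✗  (F3,T3,W3)→returned(W3,T3) ✓  (F3,T5,W2)→returned(W2,T5) ✓
Counterexamples (restrictor triples failing the scope): 1.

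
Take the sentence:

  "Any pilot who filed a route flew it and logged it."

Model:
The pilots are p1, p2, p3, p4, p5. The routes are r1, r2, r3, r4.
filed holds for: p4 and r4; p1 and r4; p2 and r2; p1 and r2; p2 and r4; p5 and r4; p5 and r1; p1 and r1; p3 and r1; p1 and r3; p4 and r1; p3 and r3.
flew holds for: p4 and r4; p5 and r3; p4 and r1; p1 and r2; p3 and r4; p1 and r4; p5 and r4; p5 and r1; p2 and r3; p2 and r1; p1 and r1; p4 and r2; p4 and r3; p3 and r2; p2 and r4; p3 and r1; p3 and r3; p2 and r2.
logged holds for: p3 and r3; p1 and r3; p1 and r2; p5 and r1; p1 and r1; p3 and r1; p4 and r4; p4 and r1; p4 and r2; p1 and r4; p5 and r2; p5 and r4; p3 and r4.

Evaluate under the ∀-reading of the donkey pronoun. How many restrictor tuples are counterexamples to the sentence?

"it" takes "a route" as antecedent — a donkey pronoun bound across the clause boundary.
Strong reading: for every (p,r) with filed(p,r), flew(p,r) ∧ logged(p,r).
Restrictor pairs: (p1,r1) ✓  (p1,r2) ✓  (p1,r3) ✗  (p1,r4) ✓  (p2,r2) ✗  (p2,r4) ✗  (p3,r1) ✓  (p3,r3) ✓  (p4,r1) ✓  (p4,r4) ✓  (p5,r1) ✓  (p5,r4) ✓
Counterexamples (restrictor pairs failing the scope): 3.

3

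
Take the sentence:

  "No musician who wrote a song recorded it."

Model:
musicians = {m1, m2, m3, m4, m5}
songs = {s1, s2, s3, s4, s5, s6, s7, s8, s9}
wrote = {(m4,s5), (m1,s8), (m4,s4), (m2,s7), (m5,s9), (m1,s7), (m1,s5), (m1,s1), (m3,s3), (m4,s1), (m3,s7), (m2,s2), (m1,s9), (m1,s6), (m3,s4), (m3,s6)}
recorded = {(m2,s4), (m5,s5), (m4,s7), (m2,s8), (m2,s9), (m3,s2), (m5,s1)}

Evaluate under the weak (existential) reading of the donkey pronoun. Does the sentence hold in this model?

"it" takes "a song" as antecedent — a donkey pronoun bound across the clause boundary.
Truth condition: for no (m,s) with wrote(m,s) does recorded(m,s) hold.
Restrictor pairs — does the scope hold? (m1,s1):fails  (m1,s5):fails  (m1,s6):fails  (m1,s7):fails  (m1,s8):fails  (m1,s9):fails  (m2,s2):fails  (m2,s7):fails  (m3,s3):fails  (m3,s4):fails  (m3,s6):fails  (m3,s7):fails  (m4,s1):fails  (m4,s4):fails  (m4,s5):fails  (m5,s9):fails
Scope holds for no restrictor pair, so the sentence is true.

True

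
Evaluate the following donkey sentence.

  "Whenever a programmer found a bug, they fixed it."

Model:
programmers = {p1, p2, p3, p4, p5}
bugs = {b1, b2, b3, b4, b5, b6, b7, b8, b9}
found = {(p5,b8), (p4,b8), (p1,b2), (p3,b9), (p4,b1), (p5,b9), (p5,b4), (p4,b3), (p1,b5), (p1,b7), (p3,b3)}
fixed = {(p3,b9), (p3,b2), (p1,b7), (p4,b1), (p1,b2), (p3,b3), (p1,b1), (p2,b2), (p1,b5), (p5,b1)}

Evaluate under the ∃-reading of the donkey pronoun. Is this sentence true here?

False

"it" takes "a bug" as antecedent — a donkey pronoun bound across the clause boundary.
Weak reading: every programmer p with some found-bug has at least one found-bug b such that fixed(p,b).
Per programmer: p1:✓  p3:✓  p4:✓  p5:✗
p5 has no witness among its found-bugs.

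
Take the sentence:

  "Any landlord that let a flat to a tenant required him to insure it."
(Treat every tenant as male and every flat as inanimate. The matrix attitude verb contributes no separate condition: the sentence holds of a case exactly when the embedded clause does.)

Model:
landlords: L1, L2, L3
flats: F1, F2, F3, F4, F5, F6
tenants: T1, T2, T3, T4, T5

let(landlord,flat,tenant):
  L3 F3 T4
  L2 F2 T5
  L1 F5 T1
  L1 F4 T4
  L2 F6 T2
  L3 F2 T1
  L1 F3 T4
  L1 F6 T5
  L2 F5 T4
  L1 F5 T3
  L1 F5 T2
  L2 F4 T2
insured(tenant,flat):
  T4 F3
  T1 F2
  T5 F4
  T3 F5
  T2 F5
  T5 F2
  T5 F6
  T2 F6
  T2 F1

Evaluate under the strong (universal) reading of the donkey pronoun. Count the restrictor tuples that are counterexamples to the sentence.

"him" takes "a tenant" as antecedent and "it" takes "a flat"; both are donkey pronouns co-varying with the restrictor.
Strong reading: for every (l,f,t) with let(l,f,t), insured(t,f).
Restrictor triples: (L1,F3,T4)→insured(T4,F3) ✓  (L1,F4,T4)→insured(T4,F4) ✗  (L1,F5,T1)→insured(T1,F5) ✗  (L1,F5,T2)→insured(T2,F5) ✓  (L1,F5,T3)→insured(T3,F5) ✓  (L1,F6,T5)→insured(T5,F6) ✓  (L2,F2,T5)→insured(T5,F2) ✓  (L2,F4,T2)→insured(T2,F4) ✗  (L2,F5,T4)→insured(T4,F5) ✗  (L2,F6,T2)→insured(T2,F6) ✓  (L3,F2,T1)→insured(T1,F2) ✓  (L3,F3,T4)→insured(T4,F3) ✓
Counterexamples (restrictor triples failing the scope): 4.

4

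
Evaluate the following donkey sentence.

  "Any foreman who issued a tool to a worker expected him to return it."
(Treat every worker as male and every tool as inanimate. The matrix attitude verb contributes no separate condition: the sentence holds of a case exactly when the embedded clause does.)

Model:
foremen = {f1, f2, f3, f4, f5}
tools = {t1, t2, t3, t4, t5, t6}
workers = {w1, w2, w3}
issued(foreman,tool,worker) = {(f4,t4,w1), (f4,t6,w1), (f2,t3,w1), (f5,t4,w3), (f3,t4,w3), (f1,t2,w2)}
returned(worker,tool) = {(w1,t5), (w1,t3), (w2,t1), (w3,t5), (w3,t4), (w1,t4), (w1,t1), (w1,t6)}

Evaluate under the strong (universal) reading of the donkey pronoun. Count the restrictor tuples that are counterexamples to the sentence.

"him" takes "a worker" as antecedent and "it" takes "a tool"; both are donkey pronouns co-varying with the restrictor.
Strong reading: for every (f,t,w) with issued(f,t,w), returned(w,t).
Restrictor triples: (f1,t2,w2)→returned(w2,t2) ✗  (f2,t3,w1)→returned(w1,t3) ✓  (f3,t4,w3)→returned(w3,t4) ✓  (f4,t4,w1)→returned(w1,t4) ✓  (f4,t6,w1)→returned(w1,t6) ✓  (f5,t4,w3)→returned(w3,t4) ✓
Counterexamples (restrictor triples failing the scope): 1.

1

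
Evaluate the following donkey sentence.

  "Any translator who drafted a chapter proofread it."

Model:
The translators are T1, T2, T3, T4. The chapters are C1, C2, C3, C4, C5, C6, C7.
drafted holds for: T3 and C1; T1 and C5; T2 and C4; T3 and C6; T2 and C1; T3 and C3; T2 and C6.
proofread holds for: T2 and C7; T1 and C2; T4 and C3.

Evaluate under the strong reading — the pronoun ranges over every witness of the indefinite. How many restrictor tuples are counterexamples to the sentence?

"it" takes "a chapter" as antecedent — a donkey pronoun bound across the clause boundary.
Strong reading: for every (t,c) with drafted(t,c), proofread(t,c).
Restrictor pairs: (T1,C5) ✗  (T2,C1) ✗  (T2,C4) ✗  (T2,C6) ✗  (T3,C1) ✗  (T3,C3) ✗  (T3,C6) ✗
Counterexamples (restrictor pairs failing the scope): 7.

7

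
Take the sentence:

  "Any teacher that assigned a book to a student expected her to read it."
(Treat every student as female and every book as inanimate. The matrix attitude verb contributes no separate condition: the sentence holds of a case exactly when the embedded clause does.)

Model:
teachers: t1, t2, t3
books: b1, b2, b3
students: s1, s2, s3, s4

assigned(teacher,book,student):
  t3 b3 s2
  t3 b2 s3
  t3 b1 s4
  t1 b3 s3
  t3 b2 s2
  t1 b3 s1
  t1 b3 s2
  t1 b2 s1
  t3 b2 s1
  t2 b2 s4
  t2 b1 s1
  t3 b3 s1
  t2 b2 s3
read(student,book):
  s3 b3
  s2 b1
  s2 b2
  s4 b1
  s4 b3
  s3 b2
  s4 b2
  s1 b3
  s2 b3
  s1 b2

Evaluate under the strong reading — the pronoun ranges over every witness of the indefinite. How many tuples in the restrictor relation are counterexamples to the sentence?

1

"her" takes "a student" as antecedent and "it" takes "a book"; both are donkey pronouns co-varying with the restrictor.
Strong reading: for every (t,b,s) with assigned(t,b,s), read(s,b).
Restrictor triples: (t1,b2,s1)→read(s1,b2) ✓  (t1,b3,s1)→read(s1,b3) ✓  (t1,b3,s2)→read(s2,b3) ✓  (t1,b3,s3)→read(s3,b3) ✓  (t2,b1,s1)→read(s1,b1) ✗  (t2,b2,s3)→read(s3,b2) ✓  (t2,b2,s4)→read(s4,b2) ✓  (t3,b1,s4)→read(s4,b1) ✓  (t3,b2,s1)→read(s1,b2) ✓  (t3,b2,s2)→read(s2,b2) ✓  (t3,b2,s3)→read(s3,b2) ✓  (t3,b3,s1)→read(s1,b3) ✓  (t3,b3,s2)→read(s2,b3) ✓
Counterexamples (restrictor triples failing the scope): 1.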